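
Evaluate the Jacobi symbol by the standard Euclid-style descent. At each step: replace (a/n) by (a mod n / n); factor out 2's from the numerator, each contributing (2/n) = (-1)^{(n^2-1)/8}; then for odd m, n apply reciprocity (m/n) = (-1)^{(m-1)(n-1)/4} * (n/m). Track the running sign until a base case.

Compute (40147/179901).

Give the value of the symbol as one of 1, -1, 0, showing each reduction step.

flip (40147/179901) -> (179901/40147): both odd, 40147 mod 4 = 3, 179901 mod 4 = 1, so the flip contributes +1; sign now +1
(179901/40147): 179901 mod 40147 = 19313, so (179901/40147) = (19313/40147)
flip (19313/40147) -> (40147/19313): both odd, 19313 mod 4 = 1, 40147 mod 4 = 3, so the flip contributes +1; sign now +1
(40147/19313): 40147 mod 19313 = 1521, so (40147/19313) = (1521/19313)
flip (1521/19313) -> (19313/1521): both odd, 1521 mod 4 = 1, 19313 mod 4 = 1, so the flip contributes +1; sign now +1
(19313/1521): 19313 mod 1521 = 1061, so (19313/1521) = (1061/1521)
flip (1061/1521) -> (1521/1061): both odd, 1061 mod 4 = 1, 1521 mod 4 = 1, so the flip contributes +1; sign now +1
(1521/1061): 1521 mod 1061 = 460, so (1521/1061) = (460/1061)
factor out 2^2: 460 = 2^2·115; with 1061 mod 8 = 5, (2/1061) = -1; sign now +1; continue with (115/1061)
flip (115/1061) -> (1061/115): both odd, 115 mod 4 = 3, 1061 mod 4 = 1, so the flip contributes +1; sign now +1
(1061/115): 1061 mod 115 = 26, so (1061/115) = (26/115)
factor out 2^1: 26 = 2^1·13; with 115 mod 8 = 3, (2/115) = -1; sign now -1; continue with (13/115)
flip (13/115) -> (115/13): both odd, 13 mod 4 = 1, 115 mod 4 = 3, so the flip contributes +1; sign now -1
(115/13): 115 mod 13 = 11, so (115/13) = (11/13)
flip (11/13) -> (13/11): both odd, 11 mod 4 = 3, 13 mod 4 = 1, so the flip contributes +1; sign now -1
(13/11): 13 mod 11 = 2, so (13/11) = (2/11)
factor out 2^1: 2 = 2^1·1; with 11 mod 8 = 3, (2/11) = -1; sign now +1; continue with (1/11)
reached (1/11) = 1, so the symbol is +1

1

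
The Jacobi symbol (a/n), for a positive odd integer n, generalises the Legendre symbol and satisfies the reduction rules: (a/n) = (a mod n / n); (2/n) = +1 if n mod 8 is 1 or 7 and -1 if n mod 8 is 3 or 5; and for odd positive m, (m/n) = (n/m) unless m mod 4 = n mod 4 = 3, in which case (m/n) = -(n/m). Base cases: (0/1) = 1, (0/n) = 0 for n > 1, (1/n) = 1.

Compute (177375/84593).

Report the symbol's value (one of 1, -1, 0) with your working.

-1

(177375/84593): 177375 mod 84593 = 8189, so (177375/84593) = (8189/84593)
flip (8189/84593) -> (84593/8189): both odd, 8189 mod 4 = 1, 84593 mod 4 = 1, so the flip contributes +1; sign now +1
(84593/8189): 84593 mod 8189 = 2703, so (84593/8189) = (2703/8189)
flip (2703/8189) -> (8189/2703): both odd, 2703 mod 4 = 3, 8189 mod 4 = 1, so the flip contributes +1; sign now +1
(8189/2703): 8189 mod 2703 = 80, so (8189/2703) = (80/2703)
factor out 2^4: 80 = 2^4·5; with 2703 mod 8 = 7, (2/2703) = +1; sign now +1; continue with (5/2703)
flip (5/2703) -> (2703/5): both odd, 5 mod 4 = 1, 2703 mod 4 = 3, so the flip contributes +1; sign now +1
(2703/5): 2703 mod 5 = 3, so (2703/5) = (3/5)
flip (3/5) -> (5/3): both odd, 3 mod 4 = 3, 5 mod 4 = 1, so the flip contributes +1; sign now +1
(5/3): 5 mod 3 = 2, so (5/3) = (2/3)
factor out 2^1: 2 = 2^1·1; with 3 mod 8 = 3, (2/3) = -1; sign now -1; continue with (1/3)
reached (1/3) = 1, so the symbol is -1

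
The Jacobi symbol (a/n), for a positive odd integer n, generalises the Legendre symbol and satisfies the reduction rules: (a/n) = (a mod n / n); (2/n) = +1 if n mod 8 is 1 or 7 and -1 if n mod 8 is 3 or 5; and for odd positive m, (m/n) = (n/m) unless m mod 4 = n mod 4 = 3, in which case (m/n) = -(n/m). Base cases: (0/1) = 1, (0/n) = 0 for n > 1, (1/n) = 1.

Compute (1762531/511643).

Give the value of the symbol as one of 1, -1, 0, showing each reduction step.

1

(1762531/511643) = (227602/511643)   [reduce mod 511643]
227602 = 2^1·113801; (2/511643) = -1 since 511643 mod 8 = 3, so (227602/511643) = (-1)^1·(113801/511643); sign now -1
reciprocity: (113801/511643) = +1·(511643/113801) since 113801 mod 4 = 1, 511643 mod 4 = 3; sign now -1
(511643/113801) = (56439/113801)   [reduce mod 113801]
reciprocity: (56439/113801) = +1·(113801/56439) since 56439 mod 4 = 3, 113801 mod 4 = 1; sign now -1
(113801/56439) = (923/56439)   [reduce mod 56439]
reciprocity: (923/56439) = -1·(56439/923) since 923 mod 4 = 3, 56439 mod 4 = 3; sign now +1
(56439/923) = (136/923)   [reduce mod 923]
136 = 2^3·17; (2/923) = -1 since 923 mod 8 = 3, so (136/923) = (-1)^3·(17/923); sign now -1
reciprocity: (17/923) = +1·(923/17) since 17 mod 4 = 1, 923 mod 4 = 3; sign now -1
(923/17) = (5/17)   [reduce mod 17]
reciprocity: (5/17) = +1·(17/5) since 5 mod 4 = 1, 17 mod 4 = 1; sign now -1
(17/5) = (2/5)   [reduce mod 5]
2 = 2^1·1; (2/5) = -1 since 5 mod 8 = 5, so (2/5) = (-1)^1·(1/5); sign now +1
(1/5) = 1; final value = sign = +1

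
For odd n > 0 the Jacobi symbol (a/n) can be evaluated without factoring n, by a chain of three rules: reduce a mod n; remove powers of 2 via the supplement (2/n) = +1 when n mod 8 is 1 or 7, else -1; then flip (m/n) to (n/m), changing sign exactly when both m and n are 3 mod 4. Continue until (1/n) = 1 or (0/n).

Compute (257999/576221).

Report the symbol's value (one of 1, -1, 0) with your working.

1

reciprocity: (257999/576221) = +1·(576221/257999) since 257999 mod 4 = 3, 576221 mod 4 = 1; sign now +1
(576221/257999) = (60223/257999)   [reduce mod 257999]
reciprocity: (60223/257999) = -1·(257999/60223) since 60223 mod 4 = 3, 257999 mod 4 = 3; sign now -1
(257999/60223) = (17107/60223)   [reduce mod 60223]
reciprocity: (17107/60223) = -1·(60223/17107) since 17107 mod 4 = 3, 60223 mod 4 = 3; sign now +1
(60223/17107) = (8902/17107)   [reduce mod 17107]
8902 = 2^1·4451; (2/17107) = -1 since 17107 mod 8 = 3, so (8902/17107) = (-1)^1·(4451/17107); sign now -1
reciprocity: (4451/17107) = -1·(17107/4451) since 4451 mod 4 = 3, 17107 mod 4 = 3; sign now +1
(17107/4451) = (3754/4451)   [reduce mod 4451]
3754 = 2^1·1877; (2/4451) = -1 since 4451 mod 8 = 3, so (3754/4451) = (-1)^1·(1877/4451); sign now -1
reciprocity: (1877/4451) = +1·(4451/1877) since 1877 mod 4 = 1, 4451 mod 4 = 3; sign now -1
(4451/1877) = (697/1877)   [reduce mod 1877]
reciprocity: (697/1877) = +1·(1877/697) since 697 mod 4 = 1, 1877 mod 4 = 1; sign now -1
(1877/697) = (483/697)   [reduce mod 697]
reciprocity: (483/697) = +1·(697/483) since 483 mod 4 = 3, 697 mod 4 = 1; sign now -1
(697/483) = (214/483)   [reduce mod 483]
214 = 2^1·107; (2/483) = -1 since 483 mod 8 = 3, so (214/483) = (-1)^1·(107/483); sign now +1
reciprocity: (107/483) = -1·(483/107) since 107 mod 4 = 3, 483 mod 4 = 3; sign now -1
(483/107) = (55/107)   [reduce mod 107]
reciprocity: (55/107) = -1·(107/55) since 55 mod 4 = 3, 107 mod 4 = 3; sign now +1
(107/55) = (52/55)   [reduce mod 55]
52 = 2^2·13; (2/55) = +1 since 55 mod 8 = 7, so (52/55) = (+1)^2·(13/55); sign now +1
reciprocity: (13/55) = +1·(55/13) since 13 mod 4 = 1, 55 mod 4 = 3; sign now +1
(55/13) = (3/13)   [reduce mod 13]
reciprocity: (3/13) = +1·(13/3) since 3 mod 4 = 3, 13 mod 4 = 1; sign now +1
(13/3) = (1/3)   [reduce mod 3]
(1/3) = 1; final value = sign = +1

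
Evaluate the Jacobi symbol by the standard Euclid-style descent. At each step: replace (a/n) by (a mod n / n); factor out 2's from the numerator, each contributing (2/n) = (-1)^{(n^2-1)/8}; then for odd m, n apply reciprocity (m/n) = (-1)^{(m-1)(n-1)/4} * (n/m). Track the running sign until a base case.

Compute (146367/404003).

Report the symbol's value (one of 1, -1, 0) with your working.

flip (146367/404003) -> (404003/146367): both odd, 146367 mod 4 = 3, 404003 mod 4 = 3, so the flip contributes -1; sign now -1
(404003/146367): 404003 mod 146367 = 111269, so (404003/146367) = (111269/146367)
flip (111269/146367) -> (146367/111269): both odd, 111269 mod 4 = 1, 146367 mod 4 = 3, so the flip contributes +1; sign now -1
(146367/111269): 146367 mod 111269 = 35098, so (146367/111269) = (35098/111269)
factor out 2^1: 35098 = 2^1·17549; with 111269 mod 8 = 5, (2/111269) = -1; sign now +1; continue with (17549/111269)
flip (17549/111269) -> (111269/17549): both odd, 17549 mod 4 = 1, 111269 mod 4 = 1, so the flip contributes +1; sign now +1
(111269/17549): 111269 mod 17549 = 5975, so (111269/17549) = (5975/17549)
flip (5975/17549) -> (17549/5975): both odd, 5975 mod 4 = 3, 17549 mod 4 = 1, so the flip contributes +1; sign now +1
(17549/5975): 17549 mod 5975 = 5599, so (17549/5975) = (5599/5975)
flip (5599/5975) -> (5975/5599): both odd, 5599 mod 4 = 3, 5975 mod 4 = 3, so the flip contributes -1; sign now -1
(5975/5599): 5975 mod 5599 = 376, so (5975/5599) = (376/5599)
factor out 2^3: 376 = 2^3·47; with 5599 mod 8 = 7, (2/5599) = +1; sign now -1; continue with (47/5599)
flip (47/5599) -> (5599/47): both odd, 47 mod 4 = 3, 5599 mod 4 = 3, so the flip contributes -1; sign now +1
(5599/47): 5599 mod 47 = 6, so (5599/47) = (6/47)
factor out 2^1: 6 = 2^1·3; with 47 mod 8 = 7, (2/47) = +1; sign now +1; continue with (3/47)
flip (3/47) -> (47/3): both odd, 3 mod 4 = 3, 47 mod 4 = 3, so the flip contributes -1; sign now -1
(47/3): 47 mod 3 = 2, so (47/3) = (2/3)
factor out 2^1: 2 = 2^1·1; with 3 mod 8 = 3, (2/3) = -1; sign now +1; continue with (1/3)
reached (1/3) = 1, so the symbol is +1

1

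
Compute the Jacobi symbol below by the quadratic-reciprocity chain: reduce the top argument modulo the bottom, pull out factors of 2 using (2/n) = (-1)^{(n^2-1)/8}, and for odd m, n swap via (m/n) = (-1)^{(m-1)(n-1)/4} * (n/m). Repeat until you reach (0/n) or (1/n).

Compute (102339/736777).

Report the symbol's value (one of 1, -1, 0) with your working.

1

flip (102339/736777) -> (736777/102339): both odd, 102339 mod 4 = 3, 736777 mod 4 = 1, so the flip contributes +1; sign now +1
(736777/102339): 736777 mod 102339 = 20404, so (736777/102339) = (20404/102339)
factor out 2^2: 20404 = 2^2·5101; with 102339 mod 8 = 3, (2/102339) = -1; sign now +1; continue with (5101/102339)
flip (5101/102339) -> (102339/5101): both odd, 5101 mod 4 = 1, 102339 mod 4 = 3, so the flip contributes +1; sign now +1
(102339/5101): 102339 mod 5101 = 319, so (102339/5101) = (319/5101)
flip (319/5101) -> (5101/319): both odd, 319 mod 4 = 3, 5101 mod 4 = 1, so the flip contributes +1; sign now +1
(5101/319): 5101 mod 319 = 316, so (5101/319) = (316/319)
factor out 2^2: 316 = 2^2·79; with 319 mod 8 = 7, (2/319) = +1; sign now +1; continue with (79/319)
flip (79/319) -> (319/79): both odd, 79 mod 4 = 3, 319 mod 4 = 3, so the flip contributes -1; sign now -1
(319/79): 319 mod 79 = 3, so (319/79) = (3/79)
flip (3/79) -> (79/3): both odd, 3 mod 4 = 3, 79 mod 4 = 3, so the flip contributes -1; sign now +1
(79/3): 79 mod 3 = 1, so (79/3) = (1/3)
reached (1/3) = 1, so the symbol is +1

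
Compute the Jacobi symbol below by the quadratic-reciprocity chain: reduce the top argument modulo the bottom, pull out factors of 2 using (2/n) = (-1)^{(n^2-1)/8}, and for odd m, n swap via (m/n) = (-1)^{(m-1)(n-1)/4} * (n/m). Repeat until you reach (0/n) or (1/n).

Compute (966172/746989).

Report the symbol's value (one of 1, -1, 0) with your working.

(966172/746989): 966172 mod 746989 = 219183, so (966172/746989) = (219183/746989)
flip (219183/746989) -> (746989/219183): both odd, 219183 mod 4 = 3, 746989 mod 4 = 1, so the flip contributes +1; sign now +1
(746989/219183): 746989 mod 219183 = 89440, so (746989/219183) = (89440/219183)
factor out 2^5: 89440 = 2^5·2795; with 219183 mod 8 = 7, (2/219183) = +1; sign now +1; continue with (2795/219183)
flip (2795/219183) -> (219183/2795): both odd, 2795 mod 4 = 3, 219183 mod 4 = 3, so the flip contributes -1; sign now -1
(219183/2795): 219183 mod 2795 = 1173, so (219183/2795) = (1173/2795)
flip (1173/2795) -> (2795/1173): both odd, 1173 mod 4 = 1, 2795 mod 4 = 3, so the flip contributes +1; sign now -1
(2795/1173): 2795 mod 1173 = 449, so (2795/1173) = (449/1173)
flip (449/1173) -> (1173/449): both odd, 449 mod 4 = 1, 1173 mod 4 = 1, so the flip contributes +1; sign now -1
(1173/449): 1173 mod 449 = 275, so (1173/449) = (275/449)
flip (275/449) -> (449/275): both odd, 275 mod 4 = 3, 449 mod 4 = 1, so the flip contributes +1; sign now -1
(449/275): 449 mod 275 = 174, so (449/275) = (174/275)
factor out 2^1: 174 = 2^1·87; with 275 mod 8 = 3, (2/275) = -1; sign now +1; continue with (87/275)
flip (87/275) -> (275/87): both odd, 87 mod 4 = 3, 275 mod 4 = 3, so the flip contributes -1; sign now -1
(275/87): 275 mod 87 = 14, so (275/87) = (14/87)
factor out 2^1: 14 = 2^1·7; with 87 mod 8 = 7, (2/87) = +1; sign now -1; continue with (7/87)
flip (7/87) -> (87/7): both odd, 7 mod 4 = 3, 87 mod 4 = 3, so the flip contributes -1; sign now +1
(87/7): 87 mod 7 = 3, so (87/7) = (3/7)
flip (3/7) -> (7/3): both odd, 3 mod 4 = 3, 7 mod 4 = 3, so the flip contributes -1; sign now -1
(7/3): 7 mod 3 = 1, so (7/3) = (1/3)
reached (1/3) = 1, so the symbol is -1

-1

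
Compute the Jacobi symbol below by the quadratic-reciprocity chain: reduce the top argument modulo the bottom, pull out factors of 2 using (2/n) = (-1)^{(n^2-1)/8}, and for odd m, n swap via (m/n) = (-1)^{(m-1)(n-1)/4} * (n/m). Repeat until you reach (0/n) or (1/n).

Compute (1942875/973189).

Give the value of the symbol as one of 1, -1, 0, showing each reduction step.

1

(1942875/973189): 1942875 mod 973189 = 969686, so (1942875/973189) = (969686/973189)
factor out 2^1: 969686 = 2^1·484843; with 973189 mod 8 = 5, (2/973189) = -1; sign now -1; continue with (484843/973189)
flip (484843/973189) -> (973189/484843): both odd, 484843 mod 4 = 3, 973189 mod 4 = 1, so the flip contributes +1; sign now -1
(973189/484843): 973189 mod 484843 = 3503, so (973189/484843) = (3503/484843)
flip (3503/484843) -> (484843/3503): both odd, 3503 mod 4 = 3, 484843 mod 4 = 3, so the flip contributes -1; sign now +1
(484843/3503): 484843 mod 3503 = 1429, so (484843/3503) = (1429/3503)
flip (1429/3503) -> (3503/1429): both odd, 1429 mod 4 = 1, 3503 mod 4 = 3, so the flip contributes +1; sign now +1
(3503/1429): 3503 mod 1429 = 645, so (3503/1429) = (645/1429)
flip (645/1429) -> (1429/645): both odd, 645 mod 4 = 1, 1429 mod 4 = 1, so the flip contributes +1; sign now +1
(1429/645): 1429 mod 645 = 139, so (1429/645) = (139/645)
flip (139/645) -> (645/139): both odd, 139 mod 4 = 3, 645 mod 4 = 1, so the flip contributes +1; sign now +1
(645/139): 645 mod 139 = 89, so (645/139) = (89/139)
flip (89/139) -> (139/89): both odd, 89 mod 4 = 1, 139 mod 4 = 3, so the flip contributes +1; sign now +1
(139/89): 139 mod 89 = 50, so (139/89) = (50/89)
factor out 2^1: 50 = 2^1·25; with 89 mod 8 = 1, (2/89) = +1; sign now +1; continue with (25/89)
flip (25/89) -> (89/25): both odd, 25 mod 4 = 1, 89 mod 4 = 1, so the flip contributes +1; sign now +1
(89/25): 89 mod 25 = 14, so (89/25) = (14/25)
factor out 2^1: 14 = 2^1·7; with 25 mod 8 = 1, (2/25) = +1; sign now +1; continue with (7/25)
flip (7/25) -> (25/7): both odd, 7 mod 4 = 3, 25 mod 4 = 1, so the flip contributes +1; sign now +1
(25/7): 25 mod 7 = 4, so (25/7) = (4/7)
factor out 2^2: 4 = 2^2·1; with 7 mod 8 = 7, (2/7) = +1; sign now +1; continue with (1/7)
reached (1/7) = 1, so the symbol is +1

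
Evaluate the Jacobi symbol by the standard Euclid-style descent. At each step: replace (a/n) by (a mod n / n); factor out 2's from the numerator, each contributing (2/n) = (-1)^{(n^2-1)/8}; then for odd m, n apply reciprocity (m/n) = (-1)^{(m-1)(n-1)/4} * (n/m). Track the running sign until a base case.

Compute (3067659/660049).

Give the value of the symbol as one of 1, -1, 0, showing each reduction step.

-1

(3067659/660049) = (427463/660049)   [reduce mod 660049]
reciprocity: (427463/660049) = +1·(660049/427463) since 427463 mod 4 = 3, 660049 mod 4 = 1; sign now +1
(660049/427463) = (232586/427463)   [reduce mod 427463]
232586 = 2^1·116293; (2/427463) = +1 since 427463 mod 8 = 7, so (232586/427463) = (+1)^1·(116293/427463); sign now +1
reciprocity: (116293/427463) = +1·(427463/116293) since 116293 mod 4 = 1, 427463 mod 4 = 3; sign now +1
(427463/116293) = (78584/116293)   [reduce mod 116293]
78584 = 2^3·9823; (2/116293) = -1 since 116293 mod 8 = 5, so (78584/116293) = (-1)^3·(9823/116293); sign now -1
reciprocity: (9823/116293) = +1·(116293/9823) since 9823 mod 4 = 3, 116293 mod 4 = 1; sign now -1
(116293/9823) = (8240/9823)   [reduce mod 9823]
8240 = 2^4·515; (2/9823) = +1 since 9823 mod 8 = 7, so (8240/9823) = (+1)^4·(515/9823); sign now -1
reciprocity: (515/9823) = -1·(9823/515) since 515 mod 4 = 3, 9823 mod 4 = 3; sign now +1
(9823/515) = (38/515)   [reduce mod 515]
38 = 2^1·19; (2/515) = -1 since 515 mod 8 = 3, so (38/515) = (-1)^1·(19/515); sign now -1
reciprocity: (19/515) = -1·(515/19) since 19 mod 4 = 3, 515 mod 4 = 3; sign now +1
(515/19) = (2/19)   [reduce mod 19]
2 = 2^1·1; (2/19) = -1 since 19 mod 8 = 3, so (2/19) = (-1)^1·(1/19); sign now -1
(1/19) = 1; final value = sign = -1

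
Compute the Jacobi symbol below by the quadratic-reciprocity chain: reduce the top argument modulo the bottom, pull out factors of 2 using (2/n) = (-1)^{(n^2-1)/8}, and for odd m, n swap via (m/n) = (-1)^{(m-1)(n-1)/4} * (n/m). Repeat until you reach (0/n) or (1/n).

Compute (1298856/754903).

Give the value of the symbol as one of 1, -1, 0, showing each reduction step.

(1298856/754903): 1298856 mod 754903 = 543953, so (1298856/754903) = (543953/754903)
flip (543953/754903) -> (754903/543953): both odd, 543953 mod 4 = 1, 754903 mod 4 = 3, so the flip contributes +1; sign now +1
(754903/543953): 754903 mod 543953 = 210950, so (754903/543953) = (210950/543953)
factor out 2^1: 210950 = 2^1·105475; with 543953 mod 8 = 1, (2/543953) = +1; sign now +1; continue with (105475/543953)
flip (105475/543953) -> (543953/105475): both odd, 105475 mod 4 = 3, 543953 mod 4 = 1, so the flip contributes +1; sign now +1
(543953/105475): 543953 mod 105475 = 16578, so (543953/105475) = (16578/105475)
factor out 2^1: 16578 = 2^1·8289; with 105475 mod 8 = 3, (2/105475) = -1; sign now -1; continue with (8289/105475)
flip (8289/105475) -> (105475/8289): both odd, 8289 mod 4 = 1, 105475 mod 4 = 3, so the flip contributes +1; sign now -1
(105475/8289): 105475 mod 8289 = 6007, so (105475/8289) = (6007/8289)
flip (6007/8289) -> (8289/6007): both odd, 6007 mod 4 = 3, 8289 mod 4 = 1, so the flip contributes +1; sign now -1
(8289/6007): 8289 mod 6007 = 2282, so (8289/6007) = (2282/6007)
factor out 2^1: 2282 = 2^1·1141; with 6007 mod 8 = 7, (2/6007) = +1; sign now -1; continue with (1141/6007)
flip (1141/6007) -> (6007/1141): both odd, 1141 mod 4 = 1, 6007 mod 4 = 3, so the flip contributes +1; sign now -1
(6007/1141): 6007 mod 1141 = 302, so (6007/1141) = (302/1141)
factor out 2^1: 302 = 2^1·151; with 1141 mod 8 = 5, (2/1141) = -1; sign now +1; continue with (151/1141)
flip (151/1141) -> (1141/151): both odd, 151 mod 4 = 3, 1141 mod 4 = 1, so the flip contributes +1; sign now +1
(1141/151): 1141 mod 151 = 84, so (1141/151) = (84/151)
factor out 2^2: 84 = 2^2·21; with 151 mod 8 = 7, (2/151) = +1; sign now +1; continue with (21/151)
flip (21/151) -> (151/21): both odd, 21 mod 4 = 1, 151 mod 4 = 3, so the flip contributes +1; sign now +1
(151/21): 151 mod 21 = 4, so (151/21) = (4/21)
factor out 2^2: 4 = 2^2·1; with 21 mod 8 = 5, (2/21) = -1; sign now +1; continue with (1/21)
reached (1/21) = 1, so the symbol is +1

1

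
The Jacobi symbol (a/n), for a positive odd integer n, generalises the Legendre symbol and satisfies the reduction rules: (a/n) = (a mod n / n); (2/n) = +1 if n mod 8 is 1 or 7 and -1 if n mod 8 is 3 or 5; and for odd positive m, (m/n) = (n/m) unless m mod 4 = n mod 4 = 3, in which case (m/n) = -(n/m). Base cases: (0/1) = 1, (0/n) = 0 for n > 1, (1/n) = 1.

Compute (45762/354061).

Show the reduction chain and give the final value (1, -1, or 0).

0

factor out 2^1: 45762 = 2^1·22881; with 354061 mod 8 = 5, (2/354061) = -1; sign now -1; continue with (22881/354061)
flip (22881/354061) -> (354061/22881): both odd, 22881 mod 4 = 1, 354061 mod 4 = 1, so the flip contributes +1; sign now -1
(354061/22881): 354061 mod 22881 = 10846, so (354061/22881) = (10846/22881)
factor out 2^1: 10846 = 2^1·5423; with 22881 mod 8 = 1, (2/22881) = +1; sign now -1; continue with (5423/22881)
flip (5423/22881) -> (22881/5423): both odd, 5423 mod 4 = 3, 22881 mod 4 = 1, so the flip contributes +1; sign now -1
(22881/5423): 22881 mod 5423 = 1189, so (22881/5423) = (1189/5423)
flip (1189/5423) -> (5423/1189): both odd, 1189 mod 4 = 1, 5423 mod 4 = 3, so the flip contributes +1; sign now -1
(5423/1189): 5423 mod 1189 = 667, so (5423/1189) = (667/1189)
flip (667/1189) -> (1189/667): both odd, 667 mod 4 = 3, 1189 mod 4 = 1, so the flip contributes +1; sign now -1
(1189/667): 1189 mod 667 = 522, so (1189/667) = (522/667)
factor out 2^1: 522 = 2^1·261; with 667 mod 8 = 3, (2/667) = -1; sign now +1; continue with (261/667)
flip (261/667) -> (667/261): both odd, 261 mod 4 = 1, 667 mod 4 = 3, so the flip contributes +1; sign now +1
(667/261): 667 mod 261 = 145, so (667/261) = (145/261)
flip (145/261) -> (261/145): both odd, 145 mod 4 = 1, 261 mod 4 = 1, so the flip contributes +1; sign now +1
(261/145): 261 mod 145 = 116, so (261/145) = (116/145)
factor out 2^2: 116 = 2^2·29; with 145 mod 8 = 1, (2/145) = +1; sign now +1; continue with (29/145)
flip (29/145) -> (145/29): both odd, 29 mod 4 = 1, 145 mod 4 = 1, so the flip contributes +1; sign now +1
(145/29): 145 mod 29 = 0, so (145/29) = (0/29)
reached (0/29); gcd(a, n) > 1, so (0/29) = 0 and the symbol is 0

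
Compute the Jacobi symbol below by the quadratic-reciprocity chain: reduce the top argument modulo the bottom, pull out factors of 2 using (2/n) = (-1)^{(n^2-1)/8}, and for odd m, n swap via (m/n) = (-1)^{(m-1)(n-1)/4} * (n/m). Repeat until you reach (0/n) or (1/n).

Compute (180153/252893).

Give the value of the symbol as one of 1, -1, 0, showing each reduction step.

flip (180153/252893) -> (252893/180153): both odd, 180153 mod 4 = 1, 252893 mod 4 = 1, so the flip contributes +1; sign now +1
(252893/180153): 252893 mod 180153 = 72740, so (252893/180153) = (72740/180153)
factor out 2^2: 72740 = 2^2·18185; with 180153 mod 8 = 1, (2/180153) = +1; sign now +1; continue with (18185/180153)
flip (18185/180153) -> (180153/18185): both odd, 18185 mod 4 = 1, 180153 mod 4 = 1, so the flip contributes +1; sign now +1
(180153/18185): 180153 mod 18185 = 16488, so (180153/18185) = (16488/18185)
factor out 2^3: 16488 = 2^3·2061; with 18185 mod 8 = 1, (2/18185) = +1; sign now +1; continue with (2061/18185)
flip (2061/18185) -> (18185/2061): both odd, 2061 mod 4 = 1, 18185 mod 4 = 1, so the flip contributes +1; sign now +1
(18185/2061): 18185 mod 2061 = 1697, so (18185/2061) = (1697/2061)
flip (1697/2061) -> (2061/1697): both odd, 1697 mod 4 = 1, 2061 mod 4 = 1, so the flip contributes +1; sign now +1
(2061/1697): 2061 mod 1697 = 364, so (2061/1697) = (364/1697)
factor out 2^2: 364 = 2^2·91; with 1697 mod 8 = 1, (2/1697) = +1; sign now +1; continue with (91/1697)
flip (91/1697) -> (1697/91): both odd, 91 mod 4 = 3, 1697 mod 4 = 1, so the flip contributes +1; sign now +1
(1697/91): 1697 mod 91 = 59, so (1697/91) = (59/91)
flip (59/91) -> (91/59): both odd, 59 mod 4 = 3, 91 mod 4 = 3, so the flip contributes -1; sign now -1
(91/59): 91 mod 59 = 32, so (91/59) = (32/59)
factor out 2^5: 32 = 2^5·1; with 59 mod 8 = 3, (2/59) = -1; sign now +1; continue with (1/59)
reached (1/59) = 1, so the symbol is +1

1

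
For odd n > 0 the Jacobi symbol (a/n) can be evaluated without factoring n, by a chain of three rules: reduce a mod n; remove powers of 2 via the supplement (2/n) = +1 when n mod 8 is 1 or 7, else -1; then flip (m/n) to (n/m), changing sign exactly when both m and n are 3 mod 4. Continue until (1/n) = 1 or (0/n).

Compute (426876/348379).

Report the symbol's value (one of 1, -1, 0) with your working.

-1

(426876/348379) = (78497/348379)   [reduce mod 348379]
reciprocity: (78497/348379) = +1·(348379/78497) since 78497 mod 4 = 1, 348379 mod 4 = 3; sign now +1
(348379/78497) = (34391/78497)   [reduce mod 78497]
reciprocity: (34391/78497) = +1·(78497/34391) since 34391 mod 4 = 3, 78497 mod 4 = 1; sign now +1
(78497/34391) = (9715/34391)   [reduce mod 34391]
reciprocity: (9715/34391) = -1·(34391/9715) since 9715 mod 4 = 3, 34391 mod 4 = 3; sign now -1
(34391/9715) = (5246/9715)   [reduce mod 9715]
5246 = 2^1·2623; (2/9715) = -1 since 9715 mod 8 = 3, so (5246/9715) = (-1)^1·(2623/9715); sign now +1
reciprocity: (2623/9715) = -1·(9715/2623) since 2623 mod 4 = 3, 9715 mod 4 = 3; sign now -1
(9715/2623) = (1846/2623)   [reduce mod 2623]
1846 = 2^1·923; (2/2623) = +1 since 2623 mod 8 = 7, so (1846/2623) = (+1)^1·(923/2623); sign now -1
reciprocity: (923/2623) = -1·(2623/923) since 923 mod 4 = 3, 2623 mod 4 = 3; sign now +1
(2623/923) = (777/923)   [reduce mod 923]
reciprocity: (777/923) = +1·(923/777) since 777 mod 4 = 1, 923 mod 4 = 3; sign now +1
(923/777) = (146/777)   [reduce mod 777]
146 = 2^1·73; (2/777) = +1 since 777 mod 8 = 1, so (146/777) = (+1)^1·(73/777); sign now +1
reciprocity: (73/777) = +1·(777/73) since 73 mod 4 = 1, 777 mod 4 = 1; sign now +1
(777/73) = (47/73)   [reduce mod 73]
reciprocity: (47/73) = +1·(73/47) since 47 mod 4 = 3, 73 mod 4 = 1; sign now +1
(73/47) = (26/47)   [reduce mod 47]
26 = 2^1·13; (2/47) = +1 since 47 mod 8 = 7, so (26/47) = (+1)^1·(13/47); sign now +1
reciprocity: (13/47) = +1·(47/13) since 13 mod 4 = 1, 47 mod 4 = 3; sign now +1
(47/13) = (8/13)   [reduce mod 13]
8 = 2^3·1; (2/13) = -1 since 13 mod 8 = 5, so (8/13) = (-1)^3·(1/13); sign now -1
(1/13) = 1; final value = sign = -1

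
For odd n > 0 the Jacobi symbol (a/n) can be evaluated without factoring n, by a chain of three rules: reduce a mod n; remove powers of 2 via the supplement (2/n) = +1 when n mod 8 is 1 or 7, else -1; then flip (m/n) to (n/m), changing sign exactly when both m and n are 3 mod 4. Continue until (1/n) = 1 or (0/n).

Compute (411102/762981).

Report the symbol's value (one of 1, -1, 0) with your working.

0

411102 = 2^1·205551; (2/762981) = -1 since 762981 mod 8 = 5, so (411102/762981) = (-1)^1·(205551/762981); sign now -1
reciprocity: (205551/762981) = +1·(762981/205551) since 205551 mod 4 = 3, 762981 mod 4 = 1; sign now -1
(762981/205551) = (146328/205551)   [reduce mod 205551]
146328 = 2^3·18291; (2/205551) = +1 since 205551 mod 8 = 7, so (146328/205551) = (+1)^3·(18291/205551); sign now -1
reciprocity: (18291/205551) = -1·(205551/18291) since 18291 mod 4 = 3, 205551 mod 4 = 3; sign now +1
(205551/18291) = (4350/18291)   [reduce mod 18291]
4350 = 2^1·2175; (2/18291) = -1 since 18291 mod 8 = 3, so (4350/18291) = (-1)^1·(2175/18291); sign now -1
reciprocity: (2175/18291) = -1·(18291/2175) since 2175 mod 4 = 3, 18291 mod 4 = 3; sign now +1
(18291/2175) = (891/2175)   [reduce mod 2175]
reciprocity: (891/2175) = -1·(2175/891) since 891 mod 4 = 3, 2175 mod 4 = 3; sign now -1
(2175/891) = (393/891)   [reduce mod 891]
reciprocity: (393/891) = +1·(891/393) since 393 mod 4 = 1, 891 mod 4 = 3; sign now -1
(891/393) = (105/393)   [reduce mod 393]
reciprocity: (105/393) = +1·(393/105) since 105 mod 4 = 1, 393 mod 4 = 1; sign now -1
(393/105) = (78/105)   [reduce mod 105]
78 = 2^1·39; (2/105) = +1 since 105 mod 8 = 1, so (78/105) = (+1)^1·(39/105); sign now -1
reciprocity: (39/105) = +1·(105/39) since 39 mod 4 = 3, 105 mod 4 = 1; sign now -1
(105/39) = (27/39)   [reduce mod 39]
reciprocity: (27/39) = -1·(39/27) since 27 mod 4 = 3, 39 mod 4 = 3; sign now +1
(39/27) = (12/27)   [reduce mod 27]
12 = 2^2·3; (2/27) = -1 since 27 mod 8 = 3, so (12/27) = (-1)^2·(3/27); sign now +1
reciprocity: (3/27) = -1·(27/3) since 3 mod 4 = 3, 27 mod 4 = 3; sign now -1
(27/3) = (0/3)   [reduce mod 3]
(0/3) = 0   [gcd(a, n) > 1]; final value = 0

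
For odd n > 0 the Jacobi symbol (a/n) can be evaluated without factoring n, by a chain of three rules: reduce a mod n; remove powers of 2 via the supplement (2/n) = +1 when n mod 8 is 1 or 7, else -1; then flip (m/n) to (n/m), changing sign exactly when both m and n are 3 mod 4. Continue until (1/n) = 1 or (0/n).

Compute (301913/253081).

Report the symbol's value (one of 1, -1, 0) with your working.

(301913/253081) = (48832/253081)   [reduce mod 253081]
48832 = 2^6·763; (2/253081) = +1 since 253081 mod 8 = 1, so (48832/253081) = (+1)^6·(763/253081); sign now +1
reciprocity: (763/253081) = +1·(253081/763) since 763 mod 4 = 3, 253081 mod 4 = 1; sign now +1
(253081/763) = (528/763)   [reduce mod 763]
528 = 2^4·33; (2/763) = -1 since 763 mod 8 = 3, so (528/763) = (-1)^4·(33/763); sign now +1
reciprocity: (33/763) = +1·(763/33) since 33 mod 4 = 1, 763 mod 4 = 3; sign now +1
(763/33) = (4/33)   [reduce mod 33]
4 = 2^2·1; (2/33) = +1 since 33 mod 8 = 1, so (4/33) = (+1)^2·(1/33); sign now +1
(1/33) = 1; final value = sign = +1

1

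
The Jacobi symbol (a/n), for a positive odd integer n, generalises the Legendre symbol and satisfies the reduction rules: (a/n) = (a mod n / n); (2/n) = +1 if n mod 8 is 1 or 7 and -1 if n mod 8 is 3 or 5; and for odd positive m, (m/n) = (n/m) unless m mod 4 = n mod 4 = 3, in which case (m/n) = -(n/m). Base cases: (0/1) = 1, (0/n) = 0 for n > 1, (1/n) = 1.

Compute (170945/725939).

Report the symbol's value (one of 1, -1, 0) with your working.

flip (170945/725939) -> (725939/170945): both odd, 170945 mod 4 = 1, 725939 mod 4 = 3, so the flip contributes +1; sign now +1
(725939/170945): 725939 mod 170945 = 42159, so (725939/170945) = (42159/170945)
flip (42159/170945) -> (170945/42159): both odd, 42159 mod 4 = 3, 170945 mod 4 = 1, so the flip contributes +1; sign now +1
(170945/42159): 170945 mod 42159 = 2309, so (170945/42159) = (2309/42159)
flip (2309/42159) -> (42159/2309): both odd, 2309 mod 4 = 1, 42159 mod 4 = 3, so the flip contributes +1; sign now +1
(42159/2309): 42159 mod 2309 = 597, so (42159/2309) = (597/2309)
flip (597/2309) -> (2309/597): both odd, 597 mod 4 = 1, 2309 mod 4 = 1, so the flip contributes +1; sign now +1
(2309/597): 2309 mod 597 = 518, so (2309/597) = (518/597)
factor out 2^1: 518 = 2^1·259; with 597 mod 8 = 5, (2/597) = -1; sign now -1; continue with (259/597)
flip (259/597) -> (597/259): both odd, 259 mod 4 = 3, 597 mod 4 = 1, so the flip contributes +1; sign now -1
(597/259): 597 mod 259 = 79, so (597/259) = (79/259)
flip (79/259) -> (259/79): both odd, 79 mod 4 = 3, 259 mod 4 = 3, so the flip contributes -1; sign now +1
(259/79): 259 mod 79 = 22, so (259/79) = (22/79)
factor out 2^1: 22 = 2^1·11; with 79 mod 8 = 7, (2/79) = +1; sign now +1; continue with (11/79)
flip (11/79) -> (79/11): both odd, 11 mod 4 = 3, 79 mod 4 = 3, so the flip contributes -1; sign now -1
(79/11): 79 mod 11 = 2, so (79/11) = (2/11)
factor out 2^1: 2 = 2^1·1; with 11 mod 8 = 3, (2/11) = -1; sign now +1; continue with (1/11)
reached (1/11) = 1, so the symbol is +1

1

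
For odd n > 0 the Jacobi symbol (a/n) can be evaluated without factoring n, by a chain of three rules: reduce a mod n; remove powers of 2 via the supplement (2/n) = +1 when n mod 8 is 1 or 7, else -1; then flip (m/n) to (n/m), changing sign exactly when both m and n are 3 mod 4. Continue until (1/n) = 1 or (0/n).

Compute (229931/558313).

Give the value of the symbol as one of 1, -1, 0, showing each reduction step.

flip (229931/558313) -> (558313/229931): both odd, 229931 mod 4 = 3, 558313 mod 4 = 1, so the flip contributes +1; sign now +1
(558313/229931): 558313 mod 229931 = 98451, so (558313/229931) = (98451/229931)
flip (98451/229931) -> (229931/98451): both odd, 98451 mod 4 = 3, 229931 mod 4 = 3, so the flip contributes -1; sign now -1
(229931/98451): 229931 mod 98451 = 33029, so (229931/98451) = (33029/98451)
flip (33029/98451) -> (98451/33029): both odd, 33029 mod 4 = 1, 98451 mod 4 = 3, so the flip contributes +1; sign now -1
(98451/33029): 98451 mod 33029 = 32393, so (98451/33029) = (32393/33029)
flip (32393/33029) -> (33029/32393): both odd, 32393 mod 4 = 1, 33029 mod 4 = 1, so the flip contributes +1; sign now -1
(33029/32393): 33029 mod 32393 = 636, so (33029/32393) = (636/32393)
factor out 2^2: 636 = 2^2·159; with 32393 mod 8 = 1, (2/32393) = +1; sign now -1; continue with (159/32393)
flip (159/32393) -> (32393/159): both odd, 159 mod 4 = 3, 32393 mod 4 = 1, so the flip contributes +1; sign now -1
(32393/159): 32393 mod 159 = 116, so (32393/159) = (116/159)
factor out 2^2: 116 = 2^2·29; with 159 mod 8 = 7, (2/159) = +1; sign now -1; continue with (29/159)
flip (29/159) -> (159/29): both odd, 29 mod 4 = 1, 159 mod 4 = 3, so the flip contributes +1; sign now -1
(159/29): 159 mod 29 = 14, so (159/29) = (14/29)
factor out 2^1: 14 = 2^1·7; with 29 mod 8 = 5, (2/29) = -1; sign now +1; continue with (7/29)
flip (7/29) -> (29/7): both odd, 7 mod 4 = 3, 29 mod 4 = 1, so the flip contributes +1; sign now +1
(29/7): 29 mod 7 = 1, so (29/7) = (1/7)
reached (1/7) = 1, so the symbol is +1

1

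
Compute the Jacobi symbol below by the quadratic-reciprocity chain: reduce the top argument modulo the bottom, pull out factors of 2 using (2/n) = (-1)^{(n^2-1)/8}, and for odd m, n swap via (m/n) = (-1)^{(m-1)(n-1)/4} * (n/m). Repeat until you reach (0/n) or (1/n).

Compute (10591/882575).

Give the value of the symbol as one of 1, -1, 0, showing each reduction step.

reciprocity: (10591/882575) = -1·(882575/10591) since 10591 mod 4 = 3, 882575 mod 4 = 3; sign now -1
(882575/10591) = (3522/10591)   [reduce mod 10591]
3522 = 2^1·1761; (2/10591) = +1 since 10591 mod 8 = 7, so (3522/10591) = (+1)^1·(1761/10591); sign now -1
reciprocity: (1761/10591) = +1·(10591/1761) since 1761 mod 4 = 1, 10591 mod 4 = 3; sign now -1
(10591/1761) = (25/1761)   [reduce mod 1761]
reciprocity: (25/1761) = +1·(1761/25) since 25 mod 4 = 1, 1761 mod 4 = 1; sign now -1
(1761/25) = (11/25)   [reduce mod 25]
reciprocity: (11/25) = +1·(25/11) since 11 mod 4 = 3, 25 mod 4 = 1; sign now -1
(25/11) = (3/11)   [reduce mod 11]
reciprocity: (3/11) = -1·(11/3) since 3 mod 4 = 3, 11 mod 4 = 3; sign now +1
(11/3) = (2/3)   [reduce mod 3]
2 = 2^1·1; (2/3) = -1 since 3 mod 8 = 3, so (2/3) = (-1)^1·(1/3); sign now -1
(1/3) = 1; final value = sign = -1

-1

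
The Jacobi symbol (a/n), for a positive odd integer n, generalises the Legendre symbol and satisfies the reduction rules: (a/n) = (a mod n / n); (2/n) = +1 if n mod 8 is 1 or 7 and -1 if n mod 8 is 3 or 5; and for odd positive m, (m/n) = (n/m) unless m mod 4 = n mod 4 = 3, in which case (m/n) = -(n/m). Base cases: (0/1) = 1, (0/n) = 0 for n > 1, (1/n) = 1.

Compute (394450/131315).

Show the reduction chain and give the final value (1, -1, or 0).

0

(394450/131315) = (505/131315)   [reduce mod 131315]
reciprocity: (505/131315) = +1·(131315/505) since 505 mod 4 = 1, 131315 mod 4 = 3; sign now +1
(131315/505) = (15/505)   [reduce mod 505]
reciprocity: (15/505) = +1·(505/15) since 15 mod 4 = 3, 505 mod 4 = 1; sign now +1
(505/15) = (10/15)   [reduce mod 15]
10 = 2^1·5; (2/15) = +1 since 15 mod 8 = 7, so (10/15) = (+1)^1·(5/15); sign now +1
reciprocity: (5/15) = +1·(15/5) since 5 mod 4 = 1, 15 mod 4 = 3; sign now +1
(15/5) = (0/5)   [reduce mod 5]
(0/5) = 0   [gcd(a, n) > 1]; final value = 0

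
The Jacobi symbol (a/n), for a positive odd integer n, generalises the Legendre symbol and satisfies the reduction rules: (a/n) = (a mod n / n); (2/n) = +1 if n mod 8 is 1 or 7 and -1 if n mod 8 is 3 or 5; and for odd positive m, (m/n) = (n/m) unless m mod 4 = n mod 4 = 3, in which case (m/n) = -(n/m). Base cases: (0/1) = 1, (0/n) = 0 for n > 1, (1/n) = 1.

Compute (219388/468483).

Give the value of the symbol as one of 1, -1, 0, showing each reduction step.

-1

factor out 2^2: 219388 = 2^2·54847; with 468483 mod 8 = 3, (2/468483) = -1; sign now +1; continue with (54847/468483)
flip (54847/468483) -> (468483/54847): both odd, 54847 mod 4 = 3, 468483 mod 4 = 3, so the flip contributes -1; sign now -1
(468483/54847): 468483 mod 54847 = 29707, so (468483/54847) = (29707/54847)
flip (29707/54847) -> (54847/29707): both odd, 29707 mod 4 = 3, 54847 mod 4 = 3, so the flip contributes -1; sign now +1
(54847/29707): 54847 mod 29707 = 25140, so (54847/29707) = (25140/29707)
factor out 2^2: 25140 = 2^2·6285; with 29707 mod 8 = 3, (2/29707) = -1; sign now +1; continue with (6285/29707)
flip (6285/29707) -> (29707/6285): both odd, 6285 mod 4 = 1, 29707 mod 4 = 3, so the flip contributes +1; sign now +1
(29707/6285): 29707 mod 6285 = 4567, so (29707/6285) = (4567/6285)
flip (4567/6285) -> (6285/4567): both odd, 4567 mod 4 = 3, 6285 mod 4 = 1, so the flip contributes +1; sign now +1
(6285/4567): 6285 mod 4567 = 1718, so (6285/4567) = (1718/4567)
factor out 2^1: 1718 = 2^1·859; with 4567 mod 8 = 7, (2/4567) = +1; sign now +1; continue with (859/4567)
flip (859/4567) -> (4567/859): both odd, 859 mod 4 = 3, 4567 mod 4 = 3, so the flip contributes -1; sign now -1
(4567/859): 4567 mod 859 = 272, so (4567/859) = (272/859)
factor out 2^4: 272 = 2^4·17; with 859 mod 8 = 3, (2/859) = -1; sign now -1; continue with (17/859)
flip (17/859) -> (859/17): both odd, 17 mod 4 = 1, 859 mod 4 = 3, so the flip contributes +1; sign now -1
(859/17): 859 mod 17 = 9, so (859/17) = (9/17)
flip (9/17) -> (17/9): both odd, 9 mod 4 = 1, 17 mod 4 = 1, so the flip contributes +1; sign now -1
(17/9): 17 mod 9 = 8, so (17/9) = (8/9)
factor out 2^3: 8 = 2^3·1; with 9 mod 8 = 1, (2/9) = +1; sign now -1; continue with (1/9)
reached (1/9) = 1, so the symbol is -1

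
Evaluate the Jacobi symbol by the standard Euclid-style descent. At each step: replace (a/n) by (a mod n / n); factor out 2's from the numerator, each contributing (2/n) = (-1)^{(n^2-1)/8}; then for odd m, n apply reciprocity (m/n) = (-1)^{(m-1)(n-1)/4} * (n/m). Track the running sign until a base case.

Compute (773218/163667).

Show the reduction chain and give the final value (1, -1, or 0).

(773218/163667): 773218 mod 163667 = 118550, so (773218/163667) = (118550/163667)
factor out 2^1: 118550 = 2^1·59275; with 163667 mod 8 = 3, (2/163667) = -1; sign now -1; continue with (59275/163667)
flip (59275/163667) -> (163667/59275): both odd, 59275 mod 4 = 3, 163667 mod 4 = 3, so the flip contributes -1; sign now +1
(163667/59275): 163667 mod 59275 = 45117, so (163667/59275) = (45117/59275)
flip (45117/59275) -> (59275/45117): both odd, 45117 mod 4 = 1, 59275 mod 4 = 3, so the flip contributes +1; sign now +1
(59275/45117): 59275 mod 45117 = 14158, so (59275/45117) = (14158/45117)
factor out 2^1: 14158 = 2^1·7079; with 45117 mod 8 = 5, (2/45117) = -1; sign now -1; continue with (7079/45117)
flip (7079/45117) -> (45117/7079): both odd, 7079 mod 4 = 3, 45117 mod 4 = 1, so the flip contributes +1; sign now -1
(45117/7079): 45117 mod 7079 = 2643, so (45117/7079) = (2643/7079)
flip (2643/7079) -> (7079/2643): both odd, 2643 mod 4 = 3, 7079 mod 4 = 3, so the flip contributes -1; sign now +1
(7079/2643): 7079 mod 2643 = 1793, so (7079/2643) = (1793/2643)
flip (1793/2643) -> (2643/1793): both odd, 1793 mod 4 = 1, 2643 mod 4 = 3, so the flip contributes +1; sign now +1
(2643/1793): 2643 mod 1793 = 850, so (2643/1793) = (850/1793)
factor out 2^1: 850 = 2^1·425; with 1793 mod 8 = 1, (2/1793) = +1; sign now +1; continue with (425/1793)
flip (425/1793) -> (1793/425): both odd, 425 mod 4 = 1, 1793 mod 4 = 1, so the flip contributes +1; sign now +1
(1793/425): 1793 mod 425 = 93, so (1793/425) = (93/425)
flip (93/425) -> (425/93): both odd, 93 mod 4 = 1, 425 mod 4 = 1, so the flip contributes +1; sign now +1
(425/93): 425 mod 93 = 53, so (425/93) = (53/93)
flip (53/93) -> (93/53): both odd, 53 mod 4 = 1, 93 mod 4 = 1, so the flip contributes +1; sign now +1
(93/53): 93 mod 53 = 40, so (93/53) = (40/53)
factor out 2^3: 40 = 2^3·5; with 53 mod 8 = 5, (2/53) = -1; sign now -1; continue with (5/53)
flip (5/53) -> (53/5): both odd, 5 mod 4 = 1, 53 mod 4 = 1, so the flip contributes +1; sign now -1
(53/5): 53 mod 5 = 3, so (53/5) = (3/5)
flip (3/5) -> (5/3): both odd, 3 mod 4 = 3, 5 mod 4 = 1, so the flip contributes +1; sign now -1
(5/3): 5 mod 3 = 2, so (5/3) = (2/3)
factor out 2^1: 2 = 2^1·1; with 3 mod 8 = 3, (2/3) = -1; sign now +1; continue with (1/3)
reached (1/3) = 1, so the symbol is +1

1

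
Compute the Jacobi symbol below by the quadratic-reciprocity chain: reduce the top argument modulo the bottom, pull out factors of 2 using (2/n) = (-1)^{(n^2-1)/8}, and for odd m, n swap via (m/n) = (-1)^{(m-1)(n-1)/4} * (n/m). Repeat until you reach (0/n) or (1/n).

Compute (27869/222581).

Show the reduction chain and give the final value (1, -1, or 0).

flip (27869/222581) -> (222581/27869): both odd, 27869 mod 4 = 1, 222581 mod 4 = 1, so the flip contributes +1; sign now +1
(222581/27869): 222581 mod 27869 = 27498, so (222581/27869) = (27498/27869)
factor out 2^1: 27498 = 2^1·13749; with 27869 mod 8 = 5, (2/27869) = -1; sign now -1; continue with (13749/27869)
flip (13749/27869) -> (27869/13749): both odd, 13749 mod 4 = 1, 27869 mod 4 = 1, so the flip contributes +1; sign now -1
(27869/13749): 27869 mod 13749 = 371, so (27869/13749) = (371/13749)
flip (371/13749) -> (13749/371): both odd, 371 mod 4 = 3, 13749 mod 4 = 1, so the flip contributes +1; sign now -1
(13749/371): 13749 mod 371 = 22, so (13749/371) = (22/371)
factor out 2^1: 22 = 2^1·11; with 371 mod 8 = 3, (2/371) = -1; sign now +1; continue with (11/371)
flip (11/371) -> (371/11): both odd, 11 mod 4 = 3, 371 mod 4 = 3, so the flip contributes -1; sign now -1
(371/11): 371 mod 11 = 8, so (371/11) = (8/11)
factor out 2^3: 8 = 2^3·1; with 11 mod 8 = 3, (2/11) = -1; sign now +1; continue with (1/11)
reached (1/11) = 1, so the symbol is +1

1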